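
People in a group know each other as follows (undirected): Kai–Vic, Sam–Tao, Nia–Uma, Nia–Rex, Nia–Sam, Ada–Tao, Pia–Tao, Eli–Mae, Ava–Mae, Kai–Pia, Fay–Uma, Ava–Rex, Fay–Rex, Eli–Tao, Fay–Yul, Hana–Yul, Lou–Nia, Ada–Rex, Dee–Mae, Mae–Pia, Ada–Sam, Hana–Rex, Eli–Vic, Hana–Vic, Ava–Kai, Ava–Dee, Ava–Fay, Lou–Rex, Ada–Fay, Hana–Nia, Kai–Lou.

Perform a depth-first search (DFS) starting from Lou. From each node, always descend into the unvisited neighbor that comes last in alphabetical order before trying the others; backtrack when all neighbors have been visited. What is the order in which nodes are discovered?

Lou -> Rex -> Nia -> Uma -> Fay -> Yul -> Hana -> Vic -> Kai -> Pia -> Tao -> Sam -> Ada -> Eli -> Mae -> Dee -> Ava

Visit Lou
Lou → Rex
Rex → Nia
Nia → Uma
Uma → Fay
Fay → Yul
Yul → Hana
Hana → Vic
Vic → Kai
Kai → Pia
Pia → Tao
Tao → Sam
Sam → Ada
Tao → Eli
Eli → Mae
Mae → Dee
Dee → Ava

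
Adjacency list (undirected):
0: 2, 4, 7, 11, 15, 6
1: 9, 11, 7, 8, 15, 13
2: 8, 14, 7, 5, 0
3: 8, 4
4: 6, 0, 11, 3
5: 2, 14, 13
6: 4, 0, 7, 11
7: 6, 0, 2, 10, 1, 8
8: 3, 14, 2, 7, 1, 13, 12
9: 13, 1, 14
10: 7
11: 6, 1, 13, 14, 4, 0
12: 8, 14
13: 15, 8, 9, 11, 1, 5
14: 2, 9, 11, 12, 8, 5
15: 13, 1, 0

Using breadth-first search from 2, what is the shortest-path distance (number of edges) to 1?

Level 0: 2
Level 1: 0, 5, 7, 8, 14
Level 2: 1, 3, 4, 6, 9, 10, 11, 12, 13, 15
1 first appears at level 2.

2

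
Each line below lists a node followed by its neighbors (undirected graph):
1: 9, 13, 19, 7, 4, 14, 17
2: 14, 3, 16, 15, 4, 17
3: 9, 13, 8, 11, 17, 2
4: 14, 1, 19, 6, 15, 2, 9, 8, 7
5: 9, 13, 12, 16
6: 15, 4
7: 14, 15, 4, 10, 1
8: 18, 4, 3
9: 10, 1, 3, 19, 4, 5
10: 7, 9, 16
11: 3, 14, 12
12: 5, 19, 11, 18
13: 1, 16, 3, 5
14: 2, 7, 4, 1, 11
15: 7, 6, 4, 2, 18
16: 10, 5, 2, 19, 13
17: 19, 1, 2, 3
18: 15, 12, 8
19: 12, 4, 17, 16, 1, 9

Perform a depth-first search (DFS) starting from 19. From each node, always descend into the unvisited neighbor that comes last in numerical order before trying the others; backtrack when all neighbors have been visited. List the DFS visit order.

Visit 19
19 → 17
17 → 3
3 → 13
13 → 16
16 → 10
10 → 9
9 → 5
5 → 12
12 → 18
18 → 15
15 → 7
7 → 14
14 → 11
14 → 4
4 → 8
4 → 6
4 → 2
4 → 1

19, 17, 3, 13, 16, 10, 9, 5, 12, 18, 15, 7, 14, 11, 4, 8, 6, 2, 1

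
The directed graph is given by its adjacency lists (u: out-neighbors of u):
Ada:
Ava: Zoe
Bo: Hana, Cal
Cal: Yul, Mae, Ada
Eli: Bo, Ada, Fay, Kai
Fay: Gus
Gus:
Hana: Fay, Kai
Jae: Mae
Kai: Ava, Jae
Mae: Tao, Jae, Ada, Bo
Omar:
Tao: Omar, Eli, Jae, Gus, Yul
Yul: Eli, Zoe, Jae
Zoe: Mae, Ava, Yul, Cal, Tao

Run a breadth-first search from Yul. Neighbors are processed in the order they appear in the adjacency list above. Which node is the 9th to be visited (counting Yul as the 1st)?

Visit Yul; enqueue Eli, Zoe, Jae → queue [Eli, Zoe, Jae]
Visit Eli; enqueue Bo, Ada, Fay, Kai → queue [Zoe, Jae, Bo, Ada, Fay, Kai]
Visit Zoe; enqueue Mae, Ava, Cal, Tao → queue [Jae, Bo, Ada, Fay, Kai, Mae, Ava, Cal, Tao]
Visit Jae → queue [Bo, Ada, Fay, Kai, Mae, Ava, Cal, Tao]
Visit Bo; enqueue Hana → queue [Ada, Fay, Kai, Mae, Ava, Cal, Tao, Hana]
Visit Ada → queue [Fay, Kai, Mae, Ava, Cal, Tao, Hana]
Visit Fay; enqueue Gus → queue [Kai, Mae, Ava, Cal, Tao, Hana, Gus]
Visit Kai → queue [Mae, Ava, Cal, Tao, Hana, Gus]
Visit Mae → queue [Ava, Cal, Tao, Hana, Gus]
Visit Ava → queue [Cal, Tao, Hana, Gus]
Visit Cal → queue [Tao, Hana, Gus]
Visit Tao; enqueue Omar → queue [Hana, Gus, Omar]
Visit Hana → queue [Gus, Omar]
Visit Gus → queue [Omar]
Visit Omar → queue []

Visit order: Yul, Eli, Zoe, Jae, Bo, Ada, Fay, Kai, Mae, Ava, Cal, Tao, Hana, Gus, Omar

Mae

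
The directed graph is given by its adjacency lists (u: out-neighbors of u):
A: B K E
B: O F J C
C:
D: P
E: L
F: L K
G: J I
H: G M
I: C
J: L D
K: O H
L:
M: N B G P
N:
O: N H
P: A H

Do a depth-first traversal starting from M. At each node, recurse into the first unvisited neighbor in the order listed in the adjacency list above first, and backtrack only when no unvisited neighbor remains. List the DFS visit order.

M N B O H G J L D P A K E I C F

Visit M
M → N
M → B
B → O
O → H
H → G
G → J
J → L
J → D
D → P
P → A
A → K
A → E
G → I
I → C
B → F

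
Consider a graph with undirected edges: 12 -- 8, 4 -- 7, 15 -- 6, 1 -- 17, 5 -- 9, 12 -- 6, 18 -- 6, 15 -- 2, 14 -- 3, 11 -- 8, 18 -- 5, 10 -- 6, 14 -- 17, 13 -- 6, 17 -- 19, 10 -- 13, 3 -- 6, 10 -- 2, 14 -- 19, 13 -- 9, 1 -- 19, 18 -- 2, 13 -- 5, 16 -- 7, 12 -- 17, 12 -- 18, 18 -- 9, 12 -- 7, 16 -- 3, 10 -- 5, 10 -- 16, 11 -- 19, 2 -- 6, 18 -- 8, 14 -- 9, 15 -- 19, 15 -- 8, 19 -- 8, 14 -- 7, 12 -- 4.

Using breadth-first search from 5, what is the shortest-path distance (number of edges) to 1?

4

Level 0: 5
Level 1: 9, 10, 13, 18
Level 2: 2, 6, 8, 12, 14, 16
Level 3: 3, 4, 7, 11, 15, 17, 19
Level 4: 1
1 first appears at level 4.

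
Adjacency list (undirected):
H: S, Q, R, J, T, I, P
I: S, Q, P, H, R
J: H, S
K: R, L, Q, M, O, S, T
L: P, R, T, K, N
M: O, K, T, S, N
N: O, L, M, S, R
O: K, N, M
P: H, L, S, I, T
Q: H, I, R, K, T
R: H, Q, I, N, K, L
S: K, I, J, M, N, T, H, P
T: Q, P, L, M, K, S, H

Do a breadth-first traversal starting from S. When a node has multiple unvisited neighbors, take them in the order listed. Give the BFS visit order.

S K I J M N T H P R L Q O

Visit S; enqueue K, I, J, M, N, T, H, P → queue [K, I, J, M, N, T, H, P]
Visit K; enqueue R, L, Q, O → queue [I, J, M, N, T, H, P, R, L, Q, O]
Visit I → queue [J, M, N, T, H, P, R, L, Q, O]
Visit J → queue [M, N, T, H, P, R, L, Q, O]
Visit M → queue [N, T, H, P, R, L, Q, O]
Visit N → queue [T, H, P, R, L, Q, O]
Visit T → queue [H, P, R, L, Q, O]
Visit H → queue [P, R, L, Q, O]
Visit P → queue [R, L, Q, O]
Visit R → queue [L, Q, O]
Visit L → queue [Q, O]
Visit Q → queue [O]
Visit O → queue []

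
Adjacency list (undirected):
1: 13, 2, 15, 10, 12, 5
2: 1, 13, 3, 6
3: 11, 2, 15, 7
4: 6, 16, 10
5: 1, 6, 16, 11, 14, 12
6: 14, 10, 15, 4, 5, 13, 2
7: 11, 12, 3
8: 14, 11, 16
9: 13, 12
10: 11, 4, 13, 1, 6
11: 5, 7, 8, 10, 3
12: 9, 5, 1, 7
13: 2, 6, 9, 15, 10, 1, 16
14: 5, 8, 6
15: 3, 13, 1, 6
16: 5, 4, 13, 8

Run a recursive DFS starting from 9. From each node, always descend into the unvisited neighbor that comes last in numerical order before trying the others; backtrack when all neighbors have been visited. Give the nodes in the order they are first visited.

9 13 16 8 14 6 15 3 11 10 4 1 12 7 5 2

Visit 9
9 → 13
13 → 16
16 → 8
8 → 14
14 → 6
6 → 15
15 → 3
3 → 11
11 → 10
10 → 4
10 → 1
1 → 12
12 → 7
12 → 5
1 → 2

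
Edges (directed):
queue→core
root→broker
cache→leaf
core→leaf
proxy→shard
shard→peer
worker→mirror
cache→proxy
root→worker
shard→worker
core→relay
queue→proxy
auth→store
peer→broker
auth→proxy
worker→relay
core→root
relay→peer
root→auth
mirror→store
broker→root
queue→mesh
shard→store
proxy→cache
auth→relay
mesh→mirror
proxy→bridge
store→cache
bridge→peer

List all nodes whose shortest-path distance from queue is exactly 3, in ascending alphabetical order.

auth, broker, peer, store, worker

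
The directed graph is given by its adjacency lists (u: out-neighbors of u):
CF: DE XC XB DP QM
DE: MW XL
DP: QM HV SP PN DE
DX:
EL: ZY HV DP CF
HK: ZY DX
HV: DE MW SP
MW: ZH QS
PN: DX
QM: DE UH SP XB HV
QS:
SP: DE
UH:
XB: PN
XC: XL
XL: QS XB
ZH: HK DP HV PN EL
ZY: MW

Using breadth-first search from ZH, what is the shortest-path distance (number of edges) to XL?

3

Level 0: ZH
Level 1: DP, EL, HK, HV, PN
Level 2: CF, DE, DX, MW, QM, SP, ZY
Level 3: QS, UH, XB, XC, XL
XL first appears at level 3.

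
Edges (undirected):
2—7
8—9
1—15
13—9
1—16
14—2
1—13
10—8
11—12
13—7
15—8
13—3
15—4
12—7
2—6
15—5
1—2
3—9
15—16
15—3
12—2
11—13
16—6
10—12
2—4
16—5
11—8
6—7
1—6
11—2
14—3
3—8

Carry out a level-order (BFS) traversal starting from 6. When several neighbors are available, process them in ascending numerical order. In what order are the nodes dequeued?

Visit 6; enqueue 1, 2, 7, 16 → queue [1, 2, 7, 16]
Visit 1; enqueue 13, 15 → queue [2, 7, 16, 13, 15]
Visit 2; enqueue 4, 11, 12, 14 → queue [7, 16, 13, 15, 4, 11, 12, 14]
Visit 7 → queue [16, 13, 15, 4, 11, 12, 14]
Visit 16; enqueue 5 → queue [13, 15, 4, 11, 12, 14, 5]
Visit 13; enqueue 3, 9 → queue [15, 4, 11, 12, 14, 5, 3, 9]
Visit 15; enqueue 8 → queue [4, 11, 12, 14, 5, 3, 9, 8]
Visit 4 → queue [11, 12, 14, 5, 3, 9, 8]
Visit 11 → queue [12, 14, 5, 3, 9, 8]
Visit 12; enqueue 10 → queue [14, 5, 3, 9, 8, 10]
Visit 14 → queue [5, 3, 9, 8, 10]
Visit 5 → queue [3, 9, 8, 10]
Visit 3 → queue [9, 8, 10]
Visit 9 → queue [8, 10]
Visit 8 → queue [10]
Visit 10 → queue []

6, 1, 2, 7, 16, 13, 15, 4, 11, 12, 14, 5, 3, 9, 8, 10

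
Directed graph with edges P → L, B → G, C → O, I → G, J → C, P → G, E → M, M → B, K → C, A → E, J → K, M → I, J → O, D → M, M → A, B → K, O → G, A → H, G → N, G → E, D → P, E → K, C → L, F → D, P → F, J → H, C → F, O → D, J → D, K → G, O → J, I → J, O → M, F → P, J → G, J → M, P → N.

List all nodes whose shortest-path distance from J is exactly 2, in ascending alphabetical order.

A, B, E, F, I, L, N, P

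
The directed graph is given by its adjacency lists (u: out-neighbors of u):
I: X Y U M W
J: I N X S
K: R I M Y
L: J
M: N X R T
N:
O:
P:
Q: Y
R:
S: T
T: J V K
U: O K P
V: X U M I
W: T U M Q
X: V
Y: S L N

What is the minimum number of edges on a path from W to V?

Level 0: W
Level 1: M, Q, T, U
Level 2: J, K, N, O, P, R, V, X, Y
Level 3: I, L, S
V first appears at level 2.

2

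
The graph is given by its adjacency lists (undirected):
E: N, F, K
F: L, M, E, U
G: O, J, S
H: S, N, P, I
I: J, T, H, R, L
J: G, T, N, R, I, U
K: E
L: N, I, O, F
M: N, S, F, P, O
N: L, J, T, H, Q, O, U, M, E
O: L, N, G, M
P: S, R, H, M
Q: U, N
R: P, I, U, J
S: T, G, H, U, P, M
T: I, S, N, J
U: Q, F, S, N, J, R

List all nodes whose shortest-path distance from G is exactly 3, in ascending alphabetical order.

E, F, Q

Level 0: G
Level 1: J, O, S
Level 2: H, I, L, M, N, P, R, T, U
Level 3: E, F, Q
Level 4: K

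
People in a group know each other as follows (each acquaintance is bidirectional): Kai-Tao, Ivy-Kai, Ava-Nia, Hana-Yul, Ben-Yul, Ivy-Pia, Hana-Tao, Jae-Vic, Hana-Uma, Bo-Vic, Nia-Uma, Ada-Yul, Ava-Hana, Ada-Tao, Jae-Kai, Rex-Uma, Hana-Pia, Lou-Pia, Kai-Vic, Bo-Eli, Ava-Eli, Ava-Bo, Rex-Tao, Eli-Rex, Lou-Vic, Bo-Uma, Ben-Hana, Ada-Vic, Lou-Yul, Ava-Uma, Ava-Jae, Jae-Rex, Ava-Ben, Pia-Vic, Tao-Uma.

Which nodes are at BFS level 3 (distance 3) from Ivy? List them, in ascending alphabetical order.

Ada, Ava, Ben, Bo, Rex, Uma, Yul

Level 0: Ivy
Level 1: Kai, Pia
Level 2: Hana, Jae, Lou, Tao, Vic
Level 3: Ada, Ava, Ben, Bo, Rex, Uma, Yul
Level 4: Eli, Nia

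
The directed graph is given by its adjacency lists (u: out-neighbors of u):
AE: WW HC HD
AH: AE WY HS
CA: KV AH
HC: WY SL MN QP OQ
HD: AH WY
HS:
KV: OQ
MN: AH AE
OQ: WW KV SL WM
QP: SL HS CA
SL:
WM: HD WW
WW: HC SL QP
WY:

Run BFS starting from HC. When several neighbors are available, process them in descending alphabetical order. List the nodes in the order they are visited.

HC, WY, SL, QP, OQ, MN, HS, CA, WW, WM, KV, AH, AE, HD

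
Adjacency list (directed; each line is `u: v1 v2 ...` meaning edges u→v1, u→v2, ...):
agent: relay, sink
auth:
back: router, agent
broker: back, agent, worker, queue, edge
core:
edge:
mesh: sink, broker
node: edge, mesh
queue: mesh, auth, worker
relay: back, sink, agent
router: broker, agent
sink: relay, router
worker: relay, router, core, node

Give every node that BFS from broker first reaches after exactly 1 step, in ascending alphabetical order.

Level 0: broker
Level 1: agent, back, edge, queue, worker
Level 2: auth, core, mesh, node, relay, router, sink

agent, back, edge, queue, worker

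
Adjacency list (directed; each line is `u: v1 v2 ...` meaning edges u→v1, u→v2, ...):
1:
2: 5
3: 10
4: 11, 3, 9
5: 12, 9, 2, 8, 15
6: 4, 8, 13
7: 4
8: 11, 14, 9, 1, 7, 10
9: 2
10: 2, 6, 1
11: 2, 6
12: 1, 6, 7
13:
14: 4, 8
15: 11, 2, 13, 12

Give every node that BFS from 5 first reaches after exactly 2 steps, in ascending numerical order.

Level 0: 5
Level 1: 2, 8, 9, 12, 15
Level 2: 1, 6, 7, 10, 11, 13, 14
Level 3: 4
Level 4: 3

1, 6, 7, 10, 11, 13, 14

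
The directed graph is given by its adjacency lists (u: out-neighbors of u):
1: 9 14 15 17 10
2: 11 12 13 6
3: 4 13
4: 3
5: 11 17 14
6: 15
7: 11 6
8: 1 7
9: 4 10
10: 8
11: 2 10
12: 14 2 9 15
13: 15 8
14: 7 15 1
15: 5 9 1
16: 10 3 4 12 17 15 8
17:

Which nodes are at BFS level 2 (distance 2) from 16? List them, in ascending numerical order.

Level 0: 16
Level 1: 3, 4, 8, 10, 12, 15, 17
Level 2: 1, 2, 5, 7, 9, 13, 14
Level 3: 6, 11

1, 2, 5, 7, 9, 13, 14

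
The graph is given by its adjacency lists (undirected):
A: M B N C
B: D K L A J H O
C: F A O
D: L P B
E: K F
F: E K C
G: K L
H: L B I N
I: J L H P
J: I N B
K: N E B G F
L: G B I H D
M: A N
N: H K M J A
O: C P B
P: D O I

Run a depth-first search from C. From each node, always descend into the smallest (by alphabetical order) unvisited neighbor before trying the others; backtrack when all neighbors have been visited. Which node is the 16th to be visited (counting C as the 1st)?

Visit C
C → A
A → B
B → D
D → L
L → G
G → K
K → E
E → F
K → N
N → H
H → I
I → J
I → P
P → O
N → M

Visit order: C, A, B, D, L, G, K, E, F, N, H, I, J, P, O, M

M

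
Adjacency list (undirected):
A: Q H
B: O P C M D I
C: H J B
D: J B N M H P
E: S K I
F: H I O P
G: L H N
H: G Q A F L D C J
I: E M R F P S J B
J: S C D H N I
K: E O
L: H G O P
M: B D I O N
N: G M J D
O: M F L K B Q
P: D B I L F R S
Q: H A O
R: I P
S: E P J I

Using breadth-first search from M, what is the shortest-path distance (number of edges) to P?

2

Level 0: M
Level 1: B, D, I, N, O
Level 2: C, E, F, G, H, J, K, L, P, Q, R, S
Level 3: A
P first appears at level 2.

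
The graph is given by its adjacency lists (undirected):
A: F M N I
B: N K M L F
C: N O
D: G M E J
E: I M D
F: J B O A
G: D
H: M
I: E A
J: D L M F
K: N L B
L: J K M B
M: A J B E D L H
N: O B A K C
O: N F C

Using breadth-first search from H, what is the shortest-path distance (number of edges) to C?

Level 0: H
Level 1: M
Level 2: A, B, D, E, J, L
Level 3: F, G, I, K, N
Level 4: C, O
C first appears at level 4.

4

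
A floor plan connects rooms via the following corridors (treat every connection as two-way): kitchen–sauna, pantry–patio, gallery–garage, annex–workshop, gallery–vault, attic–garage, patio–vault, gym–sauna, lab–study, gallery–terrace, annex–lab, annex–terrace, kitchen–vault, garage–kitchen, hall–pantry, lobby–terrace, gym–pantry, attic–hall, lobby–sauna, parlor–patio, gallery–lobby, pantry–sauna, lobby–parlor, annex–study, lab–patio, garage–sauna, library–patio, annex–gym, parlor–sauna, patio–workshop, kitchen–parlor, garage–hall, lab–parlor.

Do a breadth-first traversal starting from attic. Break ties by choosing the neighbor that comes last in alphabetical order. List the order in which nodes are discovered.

Visit attic; enqueue hall, garage → queue [hall, garage]
Visit hall; enqueue pantry → queue [garage, pantry]
Visit garage; enqueue sauna, kitchen, gallery → queue [pantry, sauna, kitchen, gallery]
Visit pantry; enqueue patio, gym → queue [sauna, kitchen, gallery, patio, gym]
Visit sauna; enqueue parlor, lobby → queue [kitchen, gallery, patio, gym, parlor, lobby]
Visit kitchen; enqueue vault → queue [gallery, patio, gym, parlor, lobby, vault]
Visit gallery; enqueue terrace → queue [patio, gym, parlor, lobby, vault, terrace]
Visit patio; enqueue workshop, library, lab → queue [gym, parlor, lobby, vault, terrace, workshop, library, lab]
Visit gym; enqueue annex → queue [parlor, lobby, vault, terrace, workshop, library, lab, annex]
Visit parlor → queue [lobby, vault, terrace, workshop, library, lab, annex]
Visit lobby → queue [vault, terrace, workshop, library, lab, annex]
Visit vault → queue [terrace, workshop, library, lab, annex]
Visit terrace → queue [workshop, library, lab, annex]
Visit workshop → queue [library, lab, annex]
Visit library → queue [lab, annex]
Visit lab; enqueue study → queue [annex, study]
Visit annex → queue [study]
Visit study → queue []

attic -> hall -> garage -> pantry -> sauna -> kitchen -> gallery -> patio -> gym -> parlor -> lobby -> vault -> terrace -> workshop -> library -> lab -> annex -> study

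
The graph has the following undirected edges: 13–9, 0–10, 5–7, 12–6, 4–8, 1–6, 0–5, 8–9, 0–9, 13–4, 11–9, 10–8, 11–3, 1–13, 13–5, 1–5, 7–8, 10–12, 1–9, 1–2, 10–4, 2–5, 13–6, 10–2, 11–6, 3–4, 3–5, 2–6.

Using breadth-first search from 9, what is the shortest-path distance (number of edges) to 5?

2

Level 0: 9
Level 1: 0, 1, 8, 11, 13
Level 2: 2, 3, 4, 5, 6, 7, 10
Level 3: 12
5 first appears at level 2.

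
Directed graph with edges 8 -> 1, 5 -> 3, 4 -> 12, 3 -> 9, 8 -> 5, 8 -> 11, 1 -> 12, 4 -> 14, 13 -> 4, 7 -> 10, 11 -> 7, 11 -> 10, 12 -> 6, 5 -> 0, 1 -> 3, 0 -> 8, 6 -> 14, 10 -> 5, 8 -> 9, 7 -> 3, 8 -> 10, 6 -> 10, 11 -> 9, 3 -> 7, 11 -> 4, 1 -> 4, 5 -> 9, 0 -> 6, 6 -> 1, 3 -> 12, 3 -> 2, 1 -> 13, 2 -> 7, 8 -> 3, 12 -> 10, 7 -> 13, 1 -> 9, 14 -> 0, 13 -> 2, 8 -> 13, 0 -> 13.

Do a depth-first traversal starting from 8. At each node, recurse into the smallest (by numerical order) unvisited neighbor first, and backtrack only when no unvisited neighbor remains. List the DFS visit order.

Visit 8
8 → 1
1 → 3
3 → 2
2 → 7
7 → 10
10 → 5
5 → 0
0 → 6
6 → 14
0 → 13
13 → 4
4 → 12
5 → 9
8 → 11

8 → 1 → 3 → 2 → 7 → 10 → 5 → 0 → 6 → 14 → 13 → 4 → 12 → 9 → 11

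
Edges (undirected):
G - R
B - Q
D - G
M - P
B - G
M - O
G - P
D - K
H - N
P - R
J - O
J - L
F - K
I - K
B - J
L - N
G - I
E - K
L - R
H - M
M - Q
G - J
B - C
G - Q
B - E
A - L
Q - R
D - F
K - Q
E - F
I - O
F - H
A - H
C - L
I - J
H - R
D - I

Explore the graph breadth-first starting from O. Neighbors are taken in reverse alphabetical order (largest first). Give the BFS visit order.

O → M → J → I → Q → P → H → L → G → B → K → D → R → N → F → A → C → E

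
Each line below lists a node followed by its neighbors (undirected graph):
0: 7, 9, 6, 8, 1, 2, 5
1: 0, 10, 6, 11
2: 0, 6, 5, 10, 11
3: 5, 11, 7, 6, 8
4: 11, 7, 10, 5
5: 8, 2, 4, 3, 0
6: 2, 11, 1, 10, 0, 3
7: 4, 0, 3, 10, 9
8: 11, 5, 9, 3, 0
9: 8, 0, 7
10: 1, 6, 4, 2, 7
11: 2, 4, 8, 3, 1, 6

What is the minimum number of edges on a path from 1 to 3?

Level 0: 1
Level 1: 0, 6, 10, 11
Level 2: 2, 3, 4, 5, 7, 8, 9
3 first appears at level 2.

2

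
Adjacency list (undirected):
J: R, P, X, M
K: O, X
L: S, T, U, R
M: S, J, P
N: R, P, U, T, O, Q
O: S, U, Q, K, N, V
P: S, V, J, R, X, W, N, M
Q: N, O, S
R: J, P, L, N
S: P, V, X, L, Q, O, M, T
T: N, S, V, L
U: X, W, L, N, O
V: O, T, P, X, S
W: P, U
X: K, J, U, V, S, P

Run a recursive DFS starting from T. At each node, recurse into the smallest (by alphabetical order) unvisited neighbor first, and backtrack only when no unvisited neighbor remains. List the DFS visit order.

T -> L -> R -> J -> M -> P -> N -> O -> K -> X -> S -> Q -> V -> U -> W

Visit T
T → L
L → R
R → J
J → M
M → P
P → N
N → O
O → K
K → X
X → S
S → Q
S → V
X → U
U → W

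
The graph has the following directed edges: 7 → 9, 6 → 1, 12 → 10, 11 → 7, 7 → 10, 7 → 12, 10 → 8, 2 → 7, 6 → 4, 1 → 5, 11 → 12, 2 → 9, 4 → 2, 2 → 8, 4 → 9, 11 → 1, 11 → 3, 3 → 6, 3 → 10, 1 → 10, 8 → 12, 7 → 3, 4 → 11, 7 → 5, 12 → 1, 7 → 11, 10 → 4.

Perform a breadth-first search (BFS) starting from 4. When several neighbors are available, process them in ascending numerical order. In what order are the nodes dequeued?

Visit 4; enqueue 2, 9, 11 → queue [2, 9, 11]
Visit 2; enqueue 7, 8 → queue [9, 11, 7, 8]
Visit 9 → queue [11, 7, 8]
Visit 11; enqueue 1, 3, 12 → queue [7, 8, 1, 3, 12]
Visit 7; enqueue 5, 10 → queue [8, 1, 3, 12, 5, 10]
Visit 8 → queue [1, 3, 12, 5, 10]
Visit 1 → queue [3, 12, 5, 10]
Visit 3; enqueue 6 → queue [12, 5, 10, 6]
Visit 12 → queue [5, 10, 6]
Visit 5 → queue [10, 6]
Visit 10 → queue [6]
Visit 6 → queue []

4, 2, 9, 11, 7, 8, 1, 3, 12, 5, 10, 6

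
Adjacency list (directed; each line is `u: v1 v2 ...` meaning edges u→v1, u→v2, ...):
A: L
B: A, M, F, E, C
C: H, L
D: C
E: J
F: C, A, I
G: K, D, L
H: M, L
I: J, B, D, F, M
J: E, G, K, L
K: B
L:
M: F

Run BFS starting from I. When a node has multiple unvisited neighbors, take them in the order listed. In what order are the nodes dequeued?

I → J → B → D → F → M → E → G → K → L → A → C → H

Visit I; enqueue J, B, D, F, M → queue [J, B, D, F, M]
Visit J; enqueue E, G, K, L → queue [B, D, F, M, E, G, K, L]
Visit B; enqueue A, C → queue [D, F, M, E, G, K, L, A, C]
Visit D → queue [F, M, E, G, K, L, A, C]
Visit F → queue [M, E, G, K, L, A, C]
Visit M → queue [E, G, K, L, A, C]
Visit E → queue [G, K, L, A, C]
Visit G → queue [K, L, A, C]
Visit K → queue [L, A, C]
Visit L → queue [A, C]
Visit A → queue [C]
Visit C; enqueue H → queue [H]
Visit H → queue []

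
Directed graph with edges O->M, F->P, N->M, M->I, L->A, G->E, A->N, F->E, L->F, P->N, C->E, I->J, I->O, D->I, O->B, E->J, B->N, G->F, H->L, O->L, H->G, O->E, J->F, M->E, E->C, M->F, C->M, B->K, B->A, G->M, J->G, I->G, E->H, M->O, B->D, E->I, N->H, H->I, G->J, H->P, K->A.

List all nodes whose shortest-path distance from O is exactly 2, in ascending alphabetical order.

A, C, D, F, H, I, J, K, N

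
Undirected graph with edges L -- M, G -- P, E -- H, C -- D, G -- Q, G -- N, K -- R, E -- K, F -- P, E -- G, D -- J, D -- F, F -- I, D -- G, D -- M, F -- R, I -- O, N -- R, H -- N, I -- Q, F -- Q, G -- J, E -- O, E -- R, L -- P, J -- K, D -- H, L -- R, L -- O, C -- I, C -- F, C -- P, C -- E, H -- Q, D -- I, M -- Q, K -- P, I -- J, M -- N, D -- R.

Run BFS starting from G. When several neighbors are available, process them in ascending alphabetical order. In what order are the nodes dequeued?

G → D → E → J → N → P → Q → C → F → H → I → M → R → K → O → L

Visit G; enqueue D, E, J, N, P, Q → queue [D, E, J, N, P, Q]
Visit D; enqueue C, F, H, I, M, R → queue [E, J, N, P, Q, C, F, H, I, M, R]
Visit E; enqueue K, O → queue [J, N, P, Q, C, F, H, I, M, R, K, O]
Visit J → queue [N, P, Q, C, F, H, I, M, R, K, O]
Visit N → queue [P, Q, C, F, H, I, M, R, K, O]
Visit P; enqueue L → queue [Q, C, F, H, I, M, R, K, O, L]
Visit Q → queue [C, F, H, I, M, R, K, O, L]
Visit C → queue [F, H, I, M, R, K, O, L]
Visit F → queue [H, I, M, R, K, O, L]
Visit H → queue [I, M, R, K, O, L]
Visit I → queue [M, R, K, O, L]
Visit M → queue [R, K, O, L]
Visit R → queue [K, O, L]
Visit K → queue [O, L]
Visit O → queue [L]
Visit L → queue []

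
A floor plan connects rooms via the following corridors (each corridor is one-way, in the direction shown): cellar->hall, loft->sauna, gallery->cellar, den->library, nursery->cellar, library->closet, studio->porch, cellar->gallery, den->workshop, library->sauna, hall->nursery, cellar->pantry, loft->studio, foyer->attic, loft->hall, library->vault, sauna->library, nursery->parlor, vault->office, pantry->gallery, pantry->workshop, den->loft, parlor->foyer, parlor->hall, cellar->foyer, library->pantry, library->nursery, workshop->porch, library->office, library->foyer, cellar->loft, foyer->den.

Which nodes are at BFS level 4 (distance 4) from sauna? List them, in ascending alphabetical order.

hall, loft, porch

Level 0: sauna
Level 1: library
Level 2: closet, foyer, nursery, office, pantry, vault
Level 3: attic, cellar, den, gallery, parlor, workshop
Level 4: hall, loft, porch
Level 5: studio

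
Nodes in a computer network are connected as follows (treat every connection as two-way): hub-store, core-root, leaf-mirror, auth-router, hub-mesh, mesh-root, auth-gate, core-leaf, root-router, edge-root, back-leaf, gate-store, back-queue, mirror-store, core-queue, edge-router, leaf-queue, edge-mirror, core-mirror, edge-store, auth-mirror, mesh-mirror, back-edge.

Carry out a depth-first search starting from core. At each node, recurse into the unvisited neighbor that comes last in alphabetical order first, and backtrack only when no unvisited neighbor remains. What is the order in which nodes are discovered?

Visit core
core → root
root → router
router → edge
edge → store
store → mirror
mirror → mesh
mesh → hub
mirror → leaf
leaf → queue
queue → back
mirror → auth
auth → gate

core root router edge store mirror mesh hub leaf queue back auth gate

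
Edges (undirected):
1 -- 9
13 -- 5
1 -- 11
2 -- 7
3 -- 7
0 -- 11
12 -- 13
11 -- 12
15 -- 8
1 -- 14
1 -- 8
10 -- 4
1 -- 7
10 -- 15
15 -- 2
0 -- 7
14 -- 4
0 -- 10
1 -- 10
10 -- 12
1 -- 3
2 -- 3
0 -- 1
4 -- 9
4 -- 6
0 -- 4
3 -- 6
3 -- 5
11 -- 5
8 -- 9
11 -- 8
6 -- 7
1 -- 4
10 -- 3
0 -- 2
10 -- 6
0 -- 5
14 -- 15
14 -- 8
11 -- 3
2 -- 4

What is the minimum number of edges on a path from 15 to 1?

2

Level 0: 15
Level 1: 2, 8, 10, 14
Level 2: 0, 1, 3, 4, 6, 7, 9, 11, 12
Level 3: 5, 13
1 first appears at level 2.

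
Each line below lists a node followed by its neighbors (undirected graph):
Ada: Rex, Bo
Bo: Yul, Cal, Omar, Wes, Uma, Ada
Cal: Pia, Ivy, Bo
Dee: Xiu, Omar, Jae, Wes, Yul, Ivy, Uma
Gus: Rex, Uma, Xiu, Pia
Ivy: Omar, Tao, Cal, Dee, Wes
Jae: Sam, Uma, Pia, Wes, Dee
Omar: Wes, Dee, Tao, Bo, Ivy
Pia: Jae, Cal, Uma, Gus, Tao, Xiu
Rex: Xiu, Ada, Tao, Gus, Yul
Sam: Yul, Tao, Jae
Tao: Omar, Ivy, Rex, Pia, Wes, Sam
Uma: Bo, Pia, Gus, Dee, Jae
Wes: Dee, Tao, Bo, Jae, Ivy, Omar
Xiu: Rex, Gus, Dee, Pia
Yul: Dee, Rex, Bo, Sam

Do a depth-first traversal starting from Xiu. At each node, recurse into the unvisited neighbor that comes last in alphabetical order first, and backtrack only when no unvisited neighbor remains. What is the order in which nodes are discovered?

Visit Xiu
Xiu → Rex
Rex → Yul
Yul → Sam
Sam → Tao
Tao → Wes
Wes → Omar
Omar → Ivy
Ivy → Dee
Dee → Uma
Uma → Pia
Pia → Jae
Pia → Gus
Pia → Cal
Cal → Bo
Bo → Ada

Xiu -> Rex -> Yul -> Sam -> Tao -> Wes -> Omar -> Ivy -> Dee -> Uma -> Pia -> Jae -> Gus -> Cal -> Bo -> Ada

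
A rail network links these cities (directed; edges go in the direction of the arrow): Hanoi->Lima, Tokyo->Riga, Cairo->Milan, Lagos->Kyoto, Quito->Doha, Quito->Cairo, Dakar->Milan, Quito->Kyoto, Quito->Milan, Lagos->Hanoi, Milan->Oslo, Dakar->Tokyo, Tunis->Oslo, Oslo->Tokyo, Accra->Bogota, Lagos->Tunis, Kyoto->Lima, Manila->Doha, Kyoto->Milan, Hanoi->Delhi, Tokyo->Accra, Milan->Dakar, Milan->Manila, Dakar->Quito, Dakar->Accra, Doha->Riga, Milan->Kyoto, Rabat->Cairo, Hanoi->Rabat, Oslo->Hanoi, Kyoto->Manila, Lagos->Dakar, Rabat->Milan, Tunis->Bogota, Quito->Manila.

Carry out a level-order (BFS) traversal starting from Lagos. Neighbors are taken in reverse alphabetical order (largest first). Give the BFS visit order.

Lagos → Tunis → Kyoto → Hanoi → Dakar → Oslo → Bogota → Milan → Manila → Lima → Rabat → Delhi → Tokyo → Quito → Accra → Doha → Cairo → Riga

Visit Lagos; enqueue Tunis, Kyoto, Hanoi, Dakar → queue [Tunis, Kyoto, Hanoi, Dakar]
Visit Tunis; enqueue Oslo, Bogota → queue [Kyoto, Hanoi, Dakar, Oslo, Bogota]
Visit Kyoto; enqueue Milan, Manila, Lima → queue [Hanoi, Dakar, Oslo, Bogota, Milan, Manila, Lima]
Visit Hanoi; enqueue Rabat, Delhi → queue [Dakar, Oslo, Bogota, Milan, Manila, Lima, Rabat, Delhi]
Visit Dakar; enqueue Tokyo, Quito, Accra → queue [Oslo, Bogota, Milan, Manila, Lima, Rabat, Delhi, Tokyo, Quito, Accra]
Visit Oslo → queue [Bogota, Milan, Manila, Lima, Rabat, Delhi, Tokyo, Quito, Accra]
Visit Bogota → queue [Milan, Manila, Lima, Rabat, Delhi, Tokyo, Quito, Accra]
Visit Milan → queue [Manila, Lima, Rabat, Delhi, Tokyo, Quito, Accra]
Visit Manila; enqueue Doha → queue [Lima, Rabat, Delhi, Tokyo, Quito, Accra, Doha]
Visit Lima → queue [Rabat, Delhi, Tokyo, Quito, Accra, Doha]
Visit Rabat; enqueue Cairo → queue [Delhi, Tokyo, Quito, Accra, Doha, Cairo]
Visit Delhi → queue [Tokyo, Quito, Accra, Doha, Cairo]
Visit Tokyo; enqueue Riga → queue [Quito, Accra, Doha, Cairo, Riga]
Visit Quito → queue [Accra, Doha, Cairo, Riga]
Visit Accra → queue [Doha, Cairo, Riga]
Visit Doha → queue [Cairo, Riga]
Visit Cairo → queue [Riga]
Visit Riga → queue []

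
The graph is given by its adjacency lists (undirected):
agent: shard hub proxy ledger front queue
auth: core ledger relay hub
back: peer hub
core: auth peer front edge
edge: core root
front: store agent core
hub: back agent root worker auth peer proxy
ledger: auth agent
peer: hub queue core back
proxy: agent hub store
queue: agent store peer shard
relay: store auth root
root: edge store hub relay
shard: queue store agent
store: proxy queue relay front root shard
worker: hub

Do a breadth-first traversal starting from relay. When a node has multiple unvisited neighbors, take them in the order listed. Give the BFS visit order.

Visit relay; enqueue store, auth, root → queue [store, auth, root]
Visit store; enqueue proxy, queue, front, shard → queue [auth, root, proxy, queue, front, shard]
Visit auth; enqueue core, ledger, hub → queue [root, proxy, queue, front, shard, core, ledger, hub]
Visit root; enqueue edge → queue [proxy, queue, front, shard, core, ledger, hub, edge]
Visit proxy; enqueue agent → queue [queue, front, shard, core, ledger, hub, edge, agent]
Visit queue; enqueue peer → queue [front, shard, core, ledger, hub, edge, agent, peer]
Visit front → queue [shard, core, ledger, hub, edge, agent, peer]
Visit shard → queue [core, ledger, hub, edge, agent, peer]
Visit core → queue [ledger, hub, edge, agent, peer]
Visit ledger → queue [hub, edge, agent, peer]
Visit hub; enqueue back, worker → queue [edge, agent, peer, back, worker]
Visit edge → queue [agent, peer, back, worker]
Visit agent → queue [peer, back, worker]
Visit peer → queue [back, worker]
Visit back → queue [worker]
Visit worker → queue []

relay, store, auth, root, proxy, queue, front, shard, core, ledger, hub, edge, agent, peer, back, worker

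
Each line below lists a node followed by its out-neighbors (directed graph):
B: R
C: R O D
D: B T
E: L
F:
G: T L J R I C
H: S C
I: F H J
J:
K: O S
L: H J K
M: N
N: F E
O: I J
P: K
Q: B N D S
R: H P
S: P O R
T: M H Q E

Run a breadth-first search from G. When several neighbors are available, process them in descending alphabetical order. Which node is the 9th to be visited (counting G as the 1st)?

M

Visit G; enqueue T, R, L, J, I, C → queue [T, R, L, J, I, C]
Visit T; enqueue Q, M, H, E → queue [R, L, J, I, C, Q, M, H, E]
Visit R; enqueue P → queue [L, J, I, C, Q, M, H, E, P]
Visit L; enqueue K → queue [J, I, C, Q, M, H, E, P, K]
Visit J → queue [I, C, Q, M, H, E, P, K]
Visit I; enqueue F → queue [C, Q, M, H, E, P, K, F]
Visit C; enqueue O, D → queue [Q, M, H, E, P, K, F, O, D]
Visit Q; enqueue S, N, B → queue [M, H, E, P, K, F, O, D, S, N, B]
Visit M → queue [H, E, P, K, F, O, D, S, N, B]
Visit H → queue [E, P, K, F, O, D, S, N, B]
Visit E → queue [P, K, F, O, D, S, N, B]
Visit P → queue [K, F, O, D, S, N, B]
Visit K → queue [F, O, D, S, N, B]
Visit F → queue [O, D, S, N, B]
Visit O → queue [D, S, N, B]
Visit D → queue [S, N, B]
Visit S → queue [N, B]
Visit N → queue [B]
Visit B → queue []

Visit order: G, T, R, L, J, I, C, Q, M, H, E, P, K, F, O, D, S, N, B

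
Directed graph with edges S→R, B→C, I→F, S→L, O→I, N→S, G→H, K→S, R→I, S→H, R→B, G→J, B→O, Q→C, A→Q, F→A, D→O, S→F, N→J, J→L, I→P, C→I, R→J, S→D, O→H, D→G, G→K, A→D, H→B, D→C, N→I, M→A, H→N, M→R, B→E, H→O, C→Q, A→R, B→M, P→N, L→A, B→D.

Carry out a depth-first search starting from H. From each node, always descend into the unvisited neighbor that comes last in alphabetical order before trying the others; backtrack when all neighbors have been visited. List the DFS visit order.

Visit H
H → O
O → I
I → P
P → N
N → S
S → R
R → J
J → L
L → A
A → Q
Q → C
A → D
D → G
G → K
R → B
B → M
B → E
S → F

H → O → I → P → N → S → R → J → L → A → Q → C → D → G → K → B → M → E → F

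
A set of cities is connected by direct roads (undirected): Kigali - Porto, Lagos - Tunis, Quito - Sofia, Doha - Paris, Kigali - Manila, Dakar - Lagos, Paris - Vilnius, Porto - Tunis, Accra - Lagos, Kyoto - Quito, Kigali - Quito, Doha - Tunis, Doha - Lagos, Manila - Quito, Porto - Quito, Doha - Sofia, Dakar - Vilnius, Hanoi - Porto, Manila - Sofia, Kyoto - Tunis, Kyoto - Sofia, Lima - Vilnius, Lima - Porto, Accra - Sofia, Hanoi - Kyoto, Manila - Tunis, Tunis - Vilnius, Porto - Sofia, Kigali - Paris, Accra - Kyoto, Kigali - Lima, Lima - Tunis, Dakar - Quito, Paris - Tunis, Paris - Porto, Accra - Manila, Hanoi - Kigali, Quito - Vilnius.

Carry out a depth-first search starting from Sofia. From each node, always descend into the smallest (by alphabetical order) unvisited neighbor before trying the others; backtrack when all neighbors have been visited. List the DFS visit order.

Visit Sofia
Sofia → Accra
Accra → Kyoto
Kyoto → Hanoi
Hanoi → Kigali
Kigali → Lima
Lima → Porto
Porto → Paris
Paris → Doha
Doha → Lagos
Lagos → Dakar
Dakar → Quito
Quito → Manila
Manila → Tunis
Tunis → Vilnius

Sofia Accra Kyoto Hanoi Kigali Lima Porto Paris Doha Lagos Dakar Quito Manila Tunis Vilnius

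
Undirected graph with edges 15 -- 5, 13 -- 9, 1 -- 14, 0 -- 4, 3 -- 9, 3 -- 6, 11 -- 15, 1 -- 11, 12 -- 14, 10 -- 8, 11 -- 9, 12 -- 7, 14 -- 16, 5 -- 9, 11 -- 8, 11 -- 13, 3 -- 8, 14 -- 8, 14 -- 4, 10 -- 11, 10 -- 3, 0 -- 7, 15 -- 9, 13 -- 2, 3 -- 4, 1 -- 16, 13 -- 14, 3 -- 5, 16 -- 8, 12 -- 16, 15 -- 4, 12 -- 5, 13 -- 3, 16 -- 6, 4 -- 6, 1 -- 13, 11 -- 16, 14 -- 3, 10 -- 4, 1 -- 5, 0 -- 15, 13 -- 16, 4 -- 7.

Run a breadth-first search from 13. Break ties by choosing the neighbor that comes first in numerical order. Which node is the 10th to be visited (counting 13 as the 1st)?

4

Visit 13; enqueue 1, 2, 3, 9, 11, 14, 16 → queue [1, 2, 3, 9, 11, 14, 16]
Visit 1; enqueue 5 → queue [2, 3, 9, 11, 14, 16, 5]
Visit 2 → queue [3, 9, 11, 14, 16, 5]
Visit 3; enqueue 4, 6, 8, 10 → queue [9, 11, 14, 16, 5, 4, 6, 8, 10]
Visit 9; enqueue 15 → queue [11, 14, 16, 5, 4, 6, 8, 10, 15]
Visit 11 → queue [14, 16, 5, 4, 6, 8, 10, 15]
Visit 14; enqueue 12 → queue [16, 5, 4, 6, 8, 10, 15, 12]
Visit 16 → queue [5, 4, 6, 8, 10, 15, 12]
Visit 5 → queue [4, 6, 8, 10, 15, 12]
Visit 4; enqueue 0, 7 → queue [6, 8, 10, 15, 12, 0, 7]
Visit 6 → queue [8, 10, 15, 12, 0, 7]
Visit 8 → queue [10, 15, 12, 0, 7]
Visit 10 → queue [15, 12, 0, 7]
Visit 15 → queue [12, 0, 7]
Visit 12 → queue [0, 7]
Visit 0 → queue [7]
Visit 7 → queue []

Visit order: 13, 1, 2, 3, 9, 11, 14, 16, 5, 4, 6, 8, 10, 15, 12, 0, 7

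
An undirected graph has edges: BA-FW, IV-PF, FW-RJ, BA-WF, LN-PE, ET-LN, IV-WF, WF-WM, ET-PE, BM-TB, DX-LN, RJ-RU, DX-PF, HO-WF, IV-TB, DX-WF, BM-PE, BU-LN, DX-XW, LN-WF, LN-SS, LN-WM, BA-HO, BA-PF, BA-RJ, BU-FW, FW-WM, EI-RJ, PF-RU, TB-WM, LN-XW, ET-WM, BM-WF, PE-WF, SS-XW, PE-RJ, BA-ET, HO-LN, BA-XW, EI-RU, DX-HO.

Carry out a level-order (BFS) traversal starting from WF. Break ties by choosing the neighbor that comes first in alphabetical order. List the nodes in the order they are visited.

WF -> BA -> BM -> DX -> HO -> IV -> LN -> PE -> WM -> ET -> FW -> PF -> RJ -> XW -> TB -> BU -> SS -> RU -> EI

Visit WF; enqueue BA, BM, DX, HO, IV, LN, PE, WM → queue [BA, BM, DX, HO, IV, LN, PE, WM]
Visit BA; enqueue ET, FW, PF, RJ, XW → queue [BM, DX, HO, IV, LN, PE, WM, ET, FW, PF, RJ, XW]
Visit BM; enqueue TB → queue [DX, HO, IV, LN, PE, WM, ET, FW, PF, RJ, XW, TB]
Visit DX → queue [HO, IV, LN, PE, WM, ET, FW, PF, RJ, XW, TB]
Visit HO → queue [IV, LN, PE, WM, ET, FW, PF, RJ, XW, TB]
Visit IV → queue [LN, PE, WM, ET, FW, PF, RJ, XW, TB]
Visit LN; enqueue BU, SS → queue [PE, WM, ET, FW, PF, RJ, XW, TB, BU, SS]
Visit PE → queue [WM, ET, FW, PF, RJ, XW, TB, BU, SS]
Visit WM → queue [ET, FW, PF, RJ, XW, TB, BU, SS]
Visit ET → queue [FW, PF, RJ, XW, TB, BU, SS]
Visit FW → queue [PF, RJ, XW, TB, BU, SS]
Visit PF; enqueue RU → queue [RJ, XW, TB, BU, SS, RU]
Visit RJ; enqueue EI → queue [XW, TB, BU, SS, RU, EI]
Visit XW → queue [TB, BU, SS, RU, EI]
Visit TB → queue [BU, SS, RU, EI]
Visit BU → queue [SS, RU, EI]
Visit SS → queue [RU, EI]
Visit RU → queue [EI]
Visit EI → queue []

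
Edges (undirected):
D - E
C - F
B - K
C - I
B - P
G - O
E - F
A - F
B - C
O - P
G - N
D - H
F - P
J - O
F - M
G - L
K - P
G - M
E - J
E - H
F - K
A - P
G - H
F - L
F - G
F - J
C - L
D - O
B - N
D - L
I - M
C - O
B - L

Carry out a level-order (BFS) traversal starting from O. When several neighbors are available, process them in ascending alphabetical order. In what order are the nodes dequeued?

O C D G J P B F I L E H M N A K

Visit O; enqueue C, D, G, J, P → queue [C, D, G, J, P]
Visit C; enqueue B, F, I, L → queue [D, G, J, P, B, F, I, L]
Visit D; enqueue E, H → queue [G, J, P, B, F, I, L, E, H]
Visit G; enqueue M, N → queue [J, P, B, F, I, L, E, H, M, N]
Visit J → queue [P, B, F, I, L, E, H, M, N]
Visit P; enqueue A, K → queue [B, F, I, L, E, H, M, N, A, K]
Visit B → queue [F, I, L, E, H, M, N, A, K]
Visit F → queue [I, L, E, H, M, N, A, K]
Visit I → queue [L, E, H, M, N, A, K]
Visit L → queue [E, H, M, N, A, K]
Visit E → queue [H, M, N, A, K]
Visit H → queue [M, N, A, K]
Visit M → queue [N, A, K]
Visit N → queue [A, K]
Visit A → queue [K]
Visit K → queue []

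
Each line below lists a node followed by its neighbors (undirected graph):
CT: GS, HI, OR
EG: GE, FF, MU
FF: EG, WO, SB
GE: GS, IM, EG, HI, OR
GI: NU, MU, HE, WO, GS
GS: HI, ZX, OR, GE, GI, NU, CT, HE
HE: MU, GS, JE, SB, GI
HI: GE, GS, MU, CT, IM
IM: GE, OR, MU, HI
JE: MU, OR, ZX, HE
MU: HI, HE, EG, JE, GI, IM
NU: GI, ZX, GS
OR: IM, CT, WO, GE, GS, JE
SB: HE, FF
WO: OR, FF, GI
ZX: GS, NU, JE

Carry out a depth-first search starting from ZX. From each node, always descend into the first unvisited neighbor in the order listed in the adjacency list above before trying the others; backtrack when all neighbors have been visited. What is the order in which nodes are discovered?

Visit ZX
ZX → GS
GS → HI
HI → GE
GE → IM
IM → OR
OR → CT
OR → WO
WO → FF
FF → EG
EG → MU
MU → HE
HE → JE
HE → SB
HE → GI
GI → NU

ZX GS HI GE IM OR CT WO FF EG MU HE JE SB GI NU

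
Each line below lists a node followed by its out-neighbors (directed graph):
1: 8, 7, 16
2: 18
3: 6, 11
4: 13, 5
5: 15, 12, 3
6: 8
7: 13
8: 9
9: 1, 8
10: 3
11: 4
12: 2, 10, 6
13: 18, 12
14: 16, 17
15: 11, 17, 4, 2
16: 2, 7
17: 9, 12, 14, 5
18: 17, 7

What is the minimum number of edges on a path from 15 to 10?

Level 0: 15
Level 1: 2, 4, 11, 17
Level 2: 5, 9, 12, 13, 14, 18
Level 3: 1, 3, 6, 7, 8, 10, 16
10 first appears at level 3.

3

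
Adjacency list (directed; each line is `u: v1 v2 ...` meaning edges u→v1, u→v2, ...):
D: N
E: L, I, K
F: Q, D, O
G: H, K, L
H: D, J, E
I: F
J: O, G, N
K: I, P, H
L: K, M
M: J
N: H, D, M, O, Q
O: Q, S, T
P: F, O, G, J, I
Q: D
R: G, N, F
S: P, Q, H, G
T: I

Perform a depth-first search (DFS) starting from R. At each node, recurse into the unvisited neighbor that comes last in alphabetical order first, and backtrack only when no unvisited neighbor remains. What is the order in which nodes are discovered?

Visit R
R → N
N → Q
Q → D
N → O
O → T
T → I
I → F
O → S
S → P
P → J
J → G
G → L
L → M
L → K
K → H
H → E

R -> N -> Q -> D -> O -> T -> I -> F -> S -> P -> J -> G -> L -> M -> K -> H -> E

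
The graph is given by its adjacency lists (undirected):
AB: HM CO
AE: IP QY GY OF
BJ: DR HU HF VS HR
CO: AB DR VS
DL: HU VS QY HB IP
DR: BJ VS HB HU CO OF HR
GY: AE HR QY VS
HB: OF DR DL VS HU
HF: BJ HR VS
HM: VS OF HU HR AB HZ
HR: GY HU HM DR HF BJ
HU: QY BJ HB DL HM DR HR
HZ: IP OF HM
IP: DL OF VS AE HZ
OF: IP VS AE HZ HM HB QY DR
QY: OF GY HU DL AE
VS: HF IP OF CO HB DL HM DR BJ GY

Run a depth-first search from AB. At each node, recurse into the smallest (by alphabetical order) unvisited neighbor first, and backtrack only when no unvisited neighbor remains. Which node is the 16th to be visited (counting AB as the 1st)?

Visit AB
AB → CO
CO → DR
DR → BJ
BJ → HF
HF → HR
HR → GY
GY → AE
AE → IP
IP → DL
DL → HB
HB → HU
HU → HM
HM → HZ
HZ → OF
OF → QY
OF → VS

Visit order: AB, CO, DR, BJ, HF, HR, GY, AE, IP, DL, HB, HU, HM, HZ, OF, QY, VS

QY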